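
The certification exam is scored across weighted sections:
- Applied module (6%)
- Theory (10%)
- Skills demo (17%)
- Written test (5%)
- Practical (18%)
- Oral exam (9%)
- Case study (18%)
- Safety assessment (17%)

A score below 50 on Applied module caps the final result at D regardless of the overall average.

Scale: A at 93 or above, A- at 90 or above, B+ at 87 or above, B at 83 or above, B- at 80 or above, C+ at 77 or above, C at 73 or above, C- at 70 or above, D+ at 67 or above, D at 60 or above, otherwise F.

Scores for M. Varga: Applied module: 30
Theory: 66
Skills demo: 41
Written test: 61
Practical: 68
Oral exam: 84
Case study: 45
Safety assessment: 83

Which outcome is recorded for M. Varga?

D

Applied module score 30 < 50: minimum not met.
Weighted total:
  Applied module 30 × 0.06 = 1.8
  Theory 66 × 0.1 = 6.6
  Skills demo 41 × 0.17 = 6.97
  Written test 61 × 0.05 = 3.05
  Practical 68 × 0.18 = 12.24
  Oral exam 84 × 0.09 = 7.56
  Case study 45 × 0.18 = 8.1
  Safety assessment 83 × 0.17 = 14.11
Sum = 60.43
60.43 would be D; cap at D applies → D.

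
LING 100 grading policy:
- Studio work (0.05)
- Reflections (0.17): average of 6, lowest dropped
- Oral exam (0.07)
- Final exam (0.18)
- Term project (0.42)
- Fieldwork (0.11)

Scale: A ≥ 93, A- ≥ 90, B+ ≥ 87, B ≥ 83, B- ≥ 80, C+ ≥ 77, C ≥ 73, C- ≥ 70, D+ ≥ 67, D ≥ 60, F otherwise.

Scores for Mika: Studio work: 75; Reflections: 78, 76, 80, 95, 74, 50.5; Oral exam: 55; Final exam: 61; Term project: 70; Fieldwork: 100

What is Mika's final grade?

C-

Reflections: drop 50.5 → average of remaining 5 = 403/5 = 80.6
Weighted total:
  Studio work 75 × 0.05 = 3.75
  Reflections 80.6 × 0.17 = 13.702
  Oral exam 55 × 0.07 = 3.85
  Final exam 61 × 0.18 = 10.98
  Term project 70 × 0.42 = 29.4
  Fieldwork 100 × 0.11 = 11
Sum = 72.682
72.682 is ≥ 70 and < 73 → C-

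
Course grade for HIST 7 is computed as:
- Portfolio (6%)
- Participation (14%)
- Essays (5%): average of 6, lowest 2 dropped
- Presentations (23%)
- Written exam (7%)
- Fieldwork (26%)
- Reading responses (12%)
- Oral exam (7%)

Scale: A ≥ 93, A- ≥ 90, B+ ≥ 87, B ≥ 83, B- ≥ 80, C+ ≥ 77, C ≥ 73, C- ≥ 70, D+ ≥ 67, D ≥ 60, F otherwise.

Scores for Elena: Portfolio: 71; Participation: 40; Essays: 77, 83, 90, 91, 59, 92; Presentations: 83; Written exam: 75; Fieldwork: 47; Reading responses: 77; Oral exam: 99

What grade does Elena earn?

Essays: drop 59, 77 → average of remaining 4 = 356/4 = 89
Weighted total:
  Portfolio 71 × 0.06 = 4.26
  Participation 40 × 0.14 = 5.6
  Essays 89 × 0.05 = 4.45
  Presentations 83 × 0.23 = 19.09
  Written exam 75 × 0.07 = 5.25
  Fieldwork 47 × 0.26 = 12.22
  Reading responses 77 × 0.12 = 9.24
  Oral exam 99 × 0.07 = 6.93
Sum = 67.04
67.04 is ≥ 67 and < 70 → D+

D+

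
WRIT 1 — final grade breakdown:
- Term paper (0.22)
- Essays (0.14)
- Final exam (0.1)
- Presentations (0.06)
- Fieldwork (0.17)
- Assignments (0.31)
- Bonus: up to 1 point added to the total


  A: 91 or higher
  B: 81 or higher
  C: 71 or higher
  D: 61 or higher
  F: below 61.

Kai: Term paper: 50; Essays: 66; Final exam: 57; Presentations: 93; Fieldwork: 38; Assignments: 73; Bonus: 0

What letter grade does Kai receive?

F

Weighted total:
  Term paper 50 × 0.22 = 11
  Essays 66 × 0.14 = 9.24
  Final exam 57 × 0.1 = 5.7
  Presentations 93 × 0.06 = 5.58
  Fieldwork 38 × 0.17 = 6.46
  Assignments 73 × 0.31 = 22.63
Sum = 60.61
Bonus: 60.61 + 0 = 60.61
60.61 < 61 → F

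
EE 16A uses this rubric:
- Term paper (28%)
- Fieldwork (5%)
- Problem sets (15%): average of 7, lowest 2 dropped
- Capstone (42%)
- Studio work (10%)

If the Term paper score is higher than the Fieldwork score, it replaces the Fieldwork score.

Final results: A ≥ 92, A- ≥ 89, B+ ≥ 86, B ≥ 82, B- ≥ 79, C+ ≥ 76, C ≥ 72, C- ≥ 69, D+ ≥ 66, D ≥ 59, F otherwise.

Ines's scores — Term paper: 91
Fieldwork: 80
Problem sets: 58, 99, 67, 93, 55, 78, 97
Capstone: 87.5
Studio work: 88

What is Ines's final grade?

B+

Problem sets: drop 55, 58 → average of remaining 5 = 434/5 = 86.8
Term paper (91) > Fieldwork (80), so Fieldwork counts as 91.
Weighted total:
  Term paper 91 × 0.28 = 25.48
  Fieldwork 91 × 0.05 = 4.55
  Problem sets 86.8 × 0.15 = 13.02
  Capstone 87.5 × 0.42 = 36.75
  Studio work 88 × 0.1 = 8.8
Sum = 88.6
88.6 is ≥ 86 and < 89 → B+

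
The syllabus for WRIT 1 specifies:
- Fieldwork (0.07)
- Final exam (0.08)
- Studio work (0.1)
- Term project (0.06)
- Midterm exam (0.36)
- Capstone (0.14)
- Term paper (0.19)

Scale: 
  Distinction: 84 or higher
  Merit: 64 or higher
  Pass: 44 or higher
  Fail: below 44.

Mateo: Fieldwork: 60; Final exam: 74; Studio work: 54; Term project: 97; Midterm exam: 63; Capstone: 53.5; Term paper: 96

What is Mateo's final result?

Weighted total:
  Fieldwork 60 × 0.07 = 4.2
  Final exam 74 × 0.08 = 5.92
  Studio work 54 × 0.1 = 5.4
  Term project 97 × 0.06 = 5.82
  Midterm exam 63 × 0.36 = 22.68
  Capstone 53.5 × 0.14 = 7.49
  Term paper 96 × 0.19 = 18.24
Sum = 69.75
69.75 is ≥ 64 and < 84 → Merit

Merit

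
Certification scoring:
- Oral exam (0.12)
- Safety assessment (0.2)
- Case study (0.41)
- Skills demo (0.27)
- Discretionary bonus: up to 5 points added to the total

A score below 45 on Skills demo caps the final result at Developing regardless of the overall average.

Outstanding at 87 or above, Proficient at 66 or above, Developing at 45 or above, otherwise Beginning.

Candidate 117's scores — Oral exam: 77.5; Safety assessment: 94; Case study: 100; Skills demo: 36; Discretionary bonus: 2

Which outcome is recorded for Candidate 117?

Skills demo score 36 < 45: minimum not met.
Weighted total:
  Oral exam 77.5 × 0.12 = 9.3
  Safety assessment 94 × 0.2 = 18.8
  Case study 100 × 0.41 = 41
  Skills demo 36 × 0.27 = 9.72
Sum = 78.82
Discretionary bonus: 78.82 + 2 = 80.82
80.82 would be Proficient; cap at Developing applies → Developing.

Developing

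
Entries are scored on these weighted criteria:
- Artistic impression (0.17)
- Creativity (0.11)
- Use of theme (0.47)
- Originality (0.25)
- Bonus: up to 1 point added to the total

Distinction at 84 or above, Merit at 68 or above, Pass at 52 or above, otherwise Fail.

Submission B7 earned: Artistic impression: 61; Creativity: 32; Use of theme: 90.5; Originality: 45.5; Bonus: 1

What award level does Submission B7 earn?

Weighted total:
  Artistic impression 61 × 0.17 = 10.37
  Creativity 32 × 0.11 = 3.52
  Use of theme 90.5 × 0.47 = 42.535
  Originality 45.5 × 0.25 = 11.375
Sum = 67.8
Bonus: 67.8 + 1 = 68.8
68.8 is ≥ 68 and < 84 → Merit

Merit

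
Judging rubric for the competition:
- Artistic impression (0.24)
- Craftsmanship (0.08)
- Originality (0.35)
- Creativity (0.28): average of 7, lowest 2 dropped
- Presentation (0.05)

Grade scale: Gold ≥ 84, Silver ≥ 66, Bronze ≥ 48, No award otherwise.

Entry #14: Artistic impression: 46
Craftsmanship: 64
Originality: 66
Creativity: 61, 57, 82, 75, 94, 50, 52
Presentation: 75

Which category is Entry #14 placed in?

Creativity: drop 50, 52 → average of remaining 5 = 369/5 = 73.8
Weighted total:
  Artistic impression 46 × 0.24 = 11.04
  Craftsmanship 64 × 0.08 = 5.12
  Originality 66 × 0.35 = 23.1
  Creativity 73.8 × 0.28 = 20.664
  Presentation 75 × 0.05 = 3.75
Sum = 63.674
63.674 is ≥ 48 and < 66 → Bronze

Bronze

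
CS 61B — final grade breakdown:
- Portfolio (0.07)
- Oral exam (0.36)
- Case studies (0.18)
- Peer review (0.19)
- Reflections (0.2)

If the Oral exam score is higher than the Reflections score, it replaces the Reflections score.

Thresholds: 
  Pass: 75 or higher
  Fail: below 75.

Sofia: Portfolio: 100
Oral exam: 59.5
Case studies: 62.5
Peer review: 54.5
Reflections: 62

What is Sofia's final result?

Oral exam (59.5) ≤ Reflections (62), so Reflections stays at 62.
Weighted total:
  Portfolio 100 × 0.07 = 7
  Oral exam 59.5 × 0.36 = 21.42
  Case studies 62.5 × 0.18 = 11.25
  Peer review 54.5 × 0.19 = 10.355
  Reflections 62 × 0.2 = 12.4
Sum = 62.425
62.425 < 75 → Fail

Fail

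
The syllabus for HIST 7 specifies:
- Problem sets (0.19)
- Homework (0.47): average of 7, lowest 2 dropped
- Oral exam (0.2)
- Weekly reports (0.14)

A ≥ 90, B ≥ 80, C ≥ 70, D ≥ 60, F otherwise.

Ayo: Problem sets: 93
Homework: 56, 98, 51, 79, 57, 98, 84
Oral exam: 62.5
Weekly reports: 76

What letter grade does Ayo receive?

C

Homework: drop 51, 56 → average of remaining 5 = 416/5 = 83.2
Weighted total:
  Problem sets 93 × 0.19 = 17.67
  Homework 83.2 × 0.47 = 39.104
  Oral exam 62.5 × 0.2 = 12.5
  Weekly reports 76 × 0.14 = 10.64
Sum = 79.914
79.914 is ≥ 70 and < 80 → C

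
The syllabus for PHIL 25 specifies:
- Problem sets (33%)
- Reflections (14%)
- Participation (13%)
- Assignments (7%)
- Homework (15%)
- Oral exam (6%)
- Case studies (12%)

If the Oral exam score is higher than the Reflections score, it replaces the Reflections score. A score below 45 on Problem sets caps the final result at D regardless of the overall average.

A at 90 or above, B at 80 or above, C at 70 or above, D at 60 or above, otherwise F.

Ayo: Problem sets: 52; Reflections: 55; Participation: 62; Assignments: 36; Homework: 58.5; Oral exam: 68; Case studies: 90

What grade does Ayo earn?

D

Oral exam (68) > Reflections (55), so Reflections counts as 68.
Problem sets score 52 ≥ 45: minimum met.
Weighted total:
  Problem sets 52 × 0.33 = 17.16
  Reflections 68 × 0.14 = 9.52
  Participation 62 × 0.13 = 8.06
  Assignments 36 × 0.07 = 2.52
  Homework 58.5 × 0.15 = 8.775
  Oral exam 68 × 0.06 = 4.08
  Case studies 90 × 0.12 = 10.8
Sum = 60.915
60.915 is ≥ 60 and < 70 → D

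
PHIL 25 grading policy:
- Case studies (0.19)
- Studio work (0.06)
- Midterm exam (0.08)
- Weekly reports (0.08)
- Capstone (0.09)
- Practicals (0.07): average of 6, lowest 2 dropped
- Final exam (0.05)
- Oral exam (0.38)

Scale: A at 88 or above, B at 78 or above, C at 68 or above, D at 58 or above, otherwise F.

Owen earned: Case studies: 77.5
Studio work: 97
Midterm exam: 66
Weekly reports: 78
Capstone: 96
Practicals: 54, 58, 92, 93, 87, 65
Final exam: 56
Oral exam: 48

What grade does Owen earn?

Practicals: drop 54, 58 → average of remaining 4 = 337/4 = 84.25
Weighted total:
  Case studies 77.5 × 0.19 = 14.725
  Studio work 97 × 0.06 = 5.82
  Midterm exam 66 × 0.08 = 5.28
  Weekly reports 78 × 0.08 = 6.24
  Capstone 96 × 0.09 = 8.64
  Practicals 84.25 × 0.07 = 5.8975
  Final exam 56 × 0.05 = 2.8
  Oral exam 48 × 0.38 = 18.24
Sum = 67.6425
67.6425 is ≥ 58 and < 68 → D

D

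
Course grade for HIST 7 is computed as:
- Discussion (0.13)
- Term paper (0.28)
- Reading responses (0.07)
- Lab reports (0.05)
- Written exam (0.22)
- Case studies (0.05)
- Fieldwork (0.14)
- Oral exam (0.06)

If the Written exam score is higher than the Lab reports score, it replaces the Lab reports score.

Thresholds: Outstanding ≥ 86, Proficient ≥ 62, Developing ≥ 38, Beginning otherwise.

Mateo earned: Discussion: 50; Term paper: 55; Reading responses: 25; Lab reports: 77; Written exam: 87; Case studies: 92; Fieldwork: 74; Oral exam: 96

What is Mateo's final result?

Written exam (87) > Lab reports (77), so Lab reports counts as 87.
Weighted total:
  Discussion 50 × 0.13 = 6.5
  Term paper 55 × 0.28 = 15.4
  Reading responses 25 × 0.07 = 1.75
  Lab reports 87 × 0.05 = 4.35
  Written exam 87 × 0.22 = 19.14
  Case studies 92 × 0.05 = 4.6
  Fieldwork 74 × 0.14 = 10.36
  Oral exam 96 × 0.06 = 5.76
Sum = 67.86
67.86 is ≥ 62 and < 86 → Proficient

Proficient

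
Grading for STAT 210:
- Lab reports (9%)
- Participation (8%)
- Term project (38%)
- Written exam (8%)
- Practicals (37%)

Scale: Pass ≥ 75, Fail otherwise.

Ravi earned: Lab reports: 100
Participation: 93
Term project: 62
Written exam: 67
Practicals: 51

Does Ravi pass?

Fail

Weighted total:
  Lab reports 100 × 0.09 = 9
  Participation 93 × 0.08 = 7.44
  Term project 62 × 0.38 = 23.56
  Written exam 67 × 0.08 = 5.36
  Practicals 51 × 0.37 = 18.87
Sum = 64.23
64.23 < 75 → Fail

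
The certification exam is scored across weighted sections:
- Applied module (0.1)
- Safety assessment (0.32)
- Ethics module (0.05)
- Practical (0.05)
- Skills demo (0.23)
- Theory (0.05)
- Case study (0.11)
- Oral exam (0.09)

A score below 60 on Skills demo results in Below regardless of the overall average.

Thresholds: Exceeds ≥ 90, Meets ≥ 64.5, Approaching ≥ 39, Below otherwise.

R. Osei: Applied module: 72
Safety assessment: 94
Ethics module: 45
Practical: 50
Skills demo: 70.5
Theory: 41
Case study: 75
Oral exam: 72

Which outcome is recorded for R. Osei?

Skills demo score 70.5 ≥ 60: minimum met.
Weighted total:
  Applied module 72 × 0.1 = 7.2
  Safety assessment 94 × 0.32 = 30.08
  Ethics module 45 × 0.05 = 2.25
  Practical 50 × 0.05 = 2.5
  Skills demo 70.5 × 0.23 = 16.215
  Theory 41 × 0.05 = 2.05
  Case study 75 × 0.11 = 8.25
  Oral exam 72 × 0.09 = 6.48
Sum = 75.025
75.025 is ≥ 64.5 and < 90 → Meets

Meets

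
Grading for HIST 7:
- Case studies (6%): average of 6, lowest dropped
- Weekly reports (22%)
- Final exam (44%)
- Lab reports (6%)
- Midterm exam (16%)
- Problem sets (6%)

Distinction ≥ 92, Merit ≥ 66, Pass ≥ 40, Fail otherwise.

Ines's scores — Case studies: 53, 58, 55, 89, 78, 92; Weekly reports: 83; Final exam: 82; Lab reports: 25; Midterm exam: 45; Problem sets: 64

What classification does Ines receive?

Case studies: drop 53 → average of remaining 5 = 372/5 = 74.4
Weighted total:
  Case studies 74.4 × 0.06 = 4.464
  Weekly reports 83 × 0.22 = 18.26
  Final exam 82 × 0.44 = 36.08
  Lab reports 25 × 0.06 = 1.5
  Midterm exam 45 × 0.16 = 7.2
  Problem sets 64 × 0.06 = 3.84
Sum = 71.344
71.344 is ≥ 66 and < 92 → Merit

Merit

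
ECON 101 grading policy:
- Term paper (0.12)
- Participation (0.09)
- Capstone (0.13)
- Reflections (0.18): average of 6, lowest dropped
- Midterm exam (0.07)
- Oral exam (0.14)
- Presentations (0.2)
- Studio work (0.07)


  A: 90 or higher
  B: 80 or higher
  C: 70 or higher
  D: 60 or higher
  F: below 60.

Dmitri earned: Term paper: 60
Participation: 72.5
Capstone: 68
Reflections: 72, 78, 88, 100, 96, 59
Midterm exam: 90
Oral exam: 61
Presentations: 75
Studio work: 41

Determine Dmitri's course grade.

C

Reflections: drop 59 → average of remaining 5 = 434/5 = 86.8
Weighted total:
  Term paper 60 × 0.12 = 7.2
  Participation 72.5 × 0.09 = 6.525
  Capstone 68 × 0.13 = 8.84
  Reflections 86.8 × 0.18 = 15.624
  Midterm exam 90 × 0.07 = 6.3
  Oral exam 61 × 0.14 = 8.54
  Presentations 75 × 0.2 = 15
  Studio work 41 × 0.07 = 2.87
Sum = 70.899
70.899 is ≥ 70 and < 80 → C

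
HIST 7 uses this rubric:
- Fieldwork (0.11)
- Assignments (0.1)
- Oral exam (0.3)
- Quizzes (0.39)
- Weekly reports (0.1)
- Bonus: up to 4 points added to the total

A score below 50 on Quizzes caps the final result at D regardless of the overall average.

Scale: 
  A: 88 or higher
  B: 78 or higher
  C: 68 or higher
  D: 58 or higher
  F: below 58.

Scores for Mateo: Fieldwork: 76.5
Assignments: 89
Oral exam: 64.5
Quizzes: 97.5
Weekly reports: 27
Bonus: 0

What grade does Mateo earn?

Quizzes score 97.5 ≥ 50: minimum met.
Weighted total:
  Fieldwork 76.5 × 0.11 = 8.415
  Assignments 89 × 0.1 = 8.9
  Oral exam 64.5 × 0.3 = 19.35
  Quizzes 97.5 × 0.39 = 38.025
  Weekly reports 27 × 0.1 = 2.7
Sum = 77.39
Bonus: 77.39 + 0 = 77.39
77.39 is ≥ 68 and < 78 → C

C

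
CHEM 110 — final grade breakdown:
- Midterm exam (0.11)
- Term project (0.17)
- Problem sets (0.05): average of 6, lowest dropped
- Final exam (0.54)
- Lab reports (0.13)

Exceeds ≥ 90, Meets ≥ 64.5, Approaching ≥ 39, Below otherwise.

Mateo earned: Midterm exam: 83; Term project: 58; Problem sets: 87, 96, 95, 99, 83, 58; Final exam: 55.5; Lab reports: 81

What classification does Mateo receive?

Approaching

Problem sets: drop 58 → average of remaining 5 = 460/5 = 92
Weighted total:
  Midterm exam 83 × 0.11 = 9.13
  Term project 58 × 0.17 = 9.86
  Problem sets 92 × 0.05 = 4.6
  Final exam 55.5 × 0.54 = 29.97
  Lab reports 81 × 0.13 = 10.53
Sum = 64.09
64.09 is ≥ 39 and < 64.5 → Approaching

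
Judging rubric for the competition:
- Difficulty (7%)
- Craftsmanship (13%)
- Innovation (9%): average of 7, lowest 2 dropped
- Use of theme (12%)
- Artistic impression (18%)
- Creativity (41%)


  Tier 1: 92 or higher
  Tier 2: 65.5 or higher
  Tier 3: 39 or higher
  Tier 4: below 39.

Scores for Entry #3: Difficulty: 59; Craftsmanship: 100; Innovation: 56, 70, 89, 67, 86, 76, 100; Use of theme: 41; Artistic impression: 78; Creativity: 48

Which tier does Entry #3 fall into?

Tier 3

Innovation: drop 56, 67 → average of remaining 5 = 421/5 = 84.2
Weighted total:
  Difficulty 59 × 0.07 = 4.13
  Craftsmanship 100 × 0.13 = 13
  Innovation 84.2 × 0.09 = 7.578
  Use of theme 41 × 0.12 = 4.92
  Artistic impression 78 × 0.18 = 14.04
  Creativity 48 × 0.41 = 19.68
Sum = 63.348
63.348 is ≥ 39 and < 65.5 → Tier 3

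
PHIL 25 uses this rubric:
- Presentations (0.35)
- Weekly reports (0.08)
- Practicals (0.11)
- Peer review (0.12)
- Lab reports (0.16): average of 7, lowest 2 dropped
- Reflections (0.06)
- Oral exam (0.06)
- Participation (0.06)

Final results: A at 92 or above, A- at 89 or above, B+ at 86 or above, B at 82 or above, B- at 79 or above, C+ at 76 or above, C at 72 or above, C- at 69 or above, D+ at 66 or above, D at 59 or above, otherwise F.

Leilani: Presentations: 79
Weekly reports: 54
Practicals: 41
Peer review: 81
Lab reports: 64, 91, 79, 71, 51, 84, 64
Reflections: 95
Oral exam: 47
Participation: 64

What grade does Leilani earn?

C-

Lab reports: drop 51, 64 → average of remaining 5 = 389/5 = 77.8
Weighted total:
  Presentations 79 × 0.35 = 27.65
  Weekly reports 54 × 0.08 = 4.32
  Practicals 41 × 0.11 = 4.51
  Peer review 81 × 0.12 = 9.72
  Lab reports 77.8 × 0.16 = 12.448
  Reflections 95 × 0.06 = 5.7
  Oral exam 47 × 0.06 = 2.82
  Participation 64 × 0.06 = 3.84
Sum = 71.008
71.008 is ≥ 69 and < 72 → C-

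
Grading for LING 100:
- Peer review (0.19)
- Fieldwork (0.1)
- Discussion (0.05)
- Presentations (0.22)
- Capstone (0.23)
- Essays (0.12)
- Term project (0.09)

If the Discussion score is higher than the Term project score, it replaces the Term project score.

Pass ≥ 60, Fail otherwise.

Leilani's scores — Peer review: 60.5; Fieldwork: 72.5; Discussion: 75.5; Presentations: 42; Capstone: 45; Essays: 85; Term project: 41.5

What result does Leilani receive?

Fail

Discussion (75.5) > Term project (41.5), so Term project counts as 75.5.
Weighted total:
  Peer review 60.5 × 0.19 = 11.495
  Fieldwork 72.5 × 0.1 = 7.25
  Discussion 75.5 × 0.05 = 3.775
  Presentations 42 × 0.22 = 9.24
  Capstone 45 × 0.23 = 10.35
  Essays 85 × 0.12 = 10.2
  Term project 75.5 × 0.09 = 6.795
Sum = 59.105
59.105 < 60 → Fail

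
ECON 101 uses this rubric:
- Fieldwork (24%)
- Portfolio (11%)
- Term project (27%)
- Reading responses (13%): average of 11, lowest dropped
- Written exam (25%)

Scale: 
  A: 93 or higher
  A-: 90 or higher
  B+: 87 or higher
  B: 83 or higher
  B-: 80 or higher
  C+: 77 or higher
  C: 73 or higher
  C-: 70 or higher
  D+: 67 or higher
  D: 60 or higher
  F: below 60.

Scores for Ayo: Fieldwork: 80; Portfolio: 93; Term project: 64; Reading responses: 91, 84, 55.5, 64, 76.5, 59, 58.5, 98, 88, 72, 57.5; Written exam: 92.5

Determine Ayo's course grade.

C+

Reading responses: drop 55.5 → average of remaining 10 = 748.5/10 = 74.85
Weighted total:
  Fieldwork 80 × 0.24 = 19.2
  Portfolio 93 × 0.11 = 10.23
  Term project 64 × 0.27 = 17.28
  Reading responses 74.85 × 0.13 = 9.7305
  Written exam 92.5 × 0.25 = 23.125
Sum = 79.5655
79.5655 is ≥ 77 and < 80 → C+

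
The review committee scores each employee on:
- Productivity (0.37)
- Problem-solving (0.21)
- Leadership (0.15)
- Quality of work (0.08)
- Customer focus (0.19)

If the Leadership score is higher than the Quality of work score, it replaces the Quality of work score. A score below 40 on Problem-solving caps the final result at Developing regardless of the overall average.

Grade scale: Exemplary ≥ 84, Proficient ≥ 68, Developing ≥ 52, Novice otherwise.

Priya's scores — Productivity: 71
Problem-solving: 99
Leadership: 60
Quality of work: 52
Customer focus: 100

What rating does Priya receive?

Proficient

Leadership (60) > Quality of work (52), so Quality of work counts as 60.
Problem-solving score 99 ≥ 40: minimum met.
Weighted total:
  Productivity 71 × 0.37 = 26.27
  Problem-solving 99 × 0.21 = 20.79
  Leadership 60 × 0.15 = 9
  Quality of work 60 × 0.08 = 4.8
  Customer focus 100 × 0.19 = 19
Sum = 79.86
79.86 is ≥ 68 and < 84 → Proficient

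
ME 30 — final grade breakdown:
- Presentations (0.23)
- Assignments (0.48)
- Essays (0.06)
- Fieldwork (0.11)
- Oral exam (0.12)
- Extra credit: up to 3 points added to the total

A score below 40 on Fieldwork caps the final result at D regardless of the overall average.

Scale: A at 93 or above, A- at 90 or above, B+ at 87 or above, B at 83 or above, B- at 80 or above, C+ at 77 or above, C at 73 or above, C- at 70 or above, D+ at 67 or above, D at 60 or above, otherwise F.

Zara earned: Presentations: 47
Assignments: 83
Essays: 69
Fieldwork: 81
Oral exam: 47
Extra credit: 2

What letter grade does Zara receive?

C-

Fieldwork score 81 ≥ 40: minimum met.
Weighted total:
  Presentations 47 × 0.23 = 10.81
  Assignments 83 × 0.48 = 39.84
  Essays 69 × 0.06 = 4.14
  Fieldwork 81 × 0.11 = 8.91
  Oral exam 47 × 0.12 = 5.64
Sum = 69.34
Extra credit: 69.34 + 2 = 71.34
71.34 is ≥ 70 and < 73 → C-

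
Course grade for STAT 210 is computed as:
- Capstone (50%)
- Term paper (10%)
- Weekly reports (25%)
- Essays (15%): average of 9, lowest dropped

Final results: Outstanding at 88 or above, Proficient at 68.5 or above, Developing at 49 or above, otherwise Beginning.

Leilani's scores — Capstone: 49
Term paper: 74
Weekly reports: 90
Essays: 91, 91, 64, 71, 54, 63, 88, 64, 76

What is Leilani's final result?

Developing

Essays: drop 54 → average of remaining 8 = 608/8 = 76
Weighted total:
  Capstone 49 × 0.5 = 24.5
  Term paper 74 × 0.1 = 7.4
  Weekly reports 90 × 0.25 = 22.5
  Essays 76 × 0.15 = 11.4
Sum = 65.8
65.8 is ≥ 49 and < 68.5 → Developing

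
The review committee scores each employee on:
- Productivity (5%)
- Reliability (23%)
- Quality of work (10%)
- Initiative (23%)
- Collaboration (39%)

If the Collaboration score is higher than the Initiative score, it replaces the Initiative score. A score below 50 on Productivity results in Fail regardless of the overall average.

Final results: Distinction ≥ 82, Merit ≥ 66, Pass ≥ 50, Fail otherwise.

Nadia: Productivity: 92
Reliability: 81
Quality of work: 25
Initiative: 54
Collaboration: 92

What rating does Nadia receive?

Distinction

Collaboration (92) > Initiative (54), so Initiative counts as 92.
Productivity score 92 ≥ 50: minimum met.
Weighted total:
  Productivity 92 × 0.05 = 4.6
  Reliability 81 × 0.23 = 18.63
  Quality of work 25 × 0.1 = 2.5
  Initiative 92 × 0.23 = 21.16
  Collaboration 92 × 0.39 = 35.88
Sum = 82.77
82.77 ≥ 82 → Distinction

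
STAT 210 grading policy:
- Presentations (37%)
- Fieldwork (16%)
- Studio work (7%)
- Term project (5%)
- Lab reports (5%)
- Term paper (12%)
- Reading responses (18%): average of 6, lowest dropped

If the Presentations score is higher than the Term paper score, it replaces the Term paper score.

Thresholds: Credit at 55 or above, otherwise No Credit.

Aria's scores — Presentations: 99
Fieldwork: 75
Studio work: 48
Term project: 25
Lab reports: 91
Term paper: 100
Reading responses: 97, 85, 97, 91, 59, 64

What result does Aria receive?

Reading responses: drop 59 → average of remaining 5 = 434/5 = 86.8
Presentations (99) ≤ Term paper (100), so Term paper stays at 100.
Weighted total:
  Presentations 99 × 0.37 = 36.63
  Fieldwork 75 × 0.16 = 12
  Studio work 48 × 0.07 = 3.36
  Term project 25 × 0.05 = 1.25
  Lab reports 91 × 0.05 = 4.55
  Term paper 100 × 0.12 = 12
  Reading responses 86.8 × 0.18 = 15.624
Sum = 85.414
85.414 ≥ 55 → Credit

Credit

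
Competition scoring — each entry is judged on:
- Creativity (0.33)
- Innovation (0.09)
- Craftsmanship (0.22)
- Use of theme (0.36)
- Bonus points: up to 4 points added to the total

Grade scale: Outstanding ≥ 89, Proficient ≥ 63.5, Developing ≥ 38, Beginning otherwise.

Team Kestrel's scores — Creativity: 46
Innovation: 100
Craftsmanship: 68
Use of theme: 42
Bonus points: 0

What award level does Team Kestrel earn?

Developing

Weighted total:
  Creativity 46 × 0.33 = 15.18
  Innovation 100 × 0.09 = 9
  Craftsmanship 68 × 0.22 = 14.96
  Use of theme 42 × 0.36 = 15.12
Sum = 54.26
Bonus points: 54.26 + 0 = 54.26
54.26 is ≥ 38 and < 63.5 → Developing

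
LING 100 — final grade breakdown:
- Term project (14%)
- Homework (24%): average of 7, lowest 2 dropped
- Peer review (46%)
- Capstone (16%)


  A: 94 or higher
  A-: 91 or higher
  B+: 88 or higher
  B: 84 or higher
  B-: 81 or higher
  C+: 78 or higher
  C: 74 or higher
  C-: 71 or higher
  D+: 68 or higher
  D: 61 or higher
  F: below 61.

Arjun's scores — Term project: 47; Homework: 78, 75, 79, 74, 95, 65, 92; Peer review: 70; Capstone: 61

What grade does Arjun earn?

D+

Homework: drop 65, 74 → average of remaining 5 = 419/5 = 83.8
Weighted total:
  Term project 47 × 0.14 = 6.58
  Homework 83.8 × 0.24 = 20.112
  Peer review 70 × 0.46 = 32.2
  Capstone 61 × 0.16 = 9.76
Sum = 68.652
68.652 is ≥ 68 and < 71 → D+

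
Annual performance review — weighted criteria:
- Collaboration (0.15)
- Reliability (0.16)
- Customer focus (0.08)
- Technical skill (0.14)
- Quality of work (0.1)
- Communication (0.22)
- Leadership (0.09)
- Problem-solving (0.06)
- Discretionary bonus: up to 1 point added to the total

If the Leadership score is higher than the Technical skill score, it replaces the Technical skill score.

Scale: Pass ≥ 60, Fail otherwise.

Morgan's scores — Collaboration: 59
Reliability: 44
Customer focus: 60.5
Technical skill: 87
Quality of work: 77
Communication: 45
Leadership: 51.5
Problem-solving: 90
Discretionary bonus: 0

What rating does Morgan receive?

Pass

Leadership (51.5) ≤ Technical skill (87), so Technical skill stays at 87.
Weighted total:
  Collaboration 59 × 0.15 = 8.85
  Reliability 44 × 0.16 = 7.04
  Customer focus 60.5 × 0.08 = 4.84
  Technical skill 87 × 0.14 = 12.18
  Quality of work 77 × 0.1 = 7.7
  Communication 45 × 0.22 = 9.9
  Leadership 51.5 × 0.09 = 4.635
  Problem-solving 90 × 0.06 = 5.4
Sum = 60.545
Discretionary bonus: 60.545 + 0 = 60.545
60.545 ≥ 60 → Pass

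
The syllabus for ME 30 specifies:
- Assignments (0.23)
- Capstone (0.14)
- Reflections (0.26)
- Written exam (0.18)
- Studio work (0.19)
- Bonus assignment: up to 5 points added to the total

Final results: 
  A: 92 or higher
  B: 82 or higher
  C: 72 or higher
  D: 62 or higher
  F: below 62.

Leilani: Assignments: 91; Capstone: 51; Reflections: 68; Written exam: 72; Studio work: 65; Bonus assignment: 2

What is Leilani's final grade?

Weighted total:
  Assignments 91 × 0.23 = 20.93
  Capstone 51 × 0.14 = 7.14
  Reflections 68 × 0.26 = 17.68
  Written exam 72 × 0.18 = 12.96
  Studio work 65 × 0.19 = 12.35
Sum = 71.06
Bonus assignment: 71.06 + 2 = 73.06
73.06 is ≥ 72 and < 82 → C

C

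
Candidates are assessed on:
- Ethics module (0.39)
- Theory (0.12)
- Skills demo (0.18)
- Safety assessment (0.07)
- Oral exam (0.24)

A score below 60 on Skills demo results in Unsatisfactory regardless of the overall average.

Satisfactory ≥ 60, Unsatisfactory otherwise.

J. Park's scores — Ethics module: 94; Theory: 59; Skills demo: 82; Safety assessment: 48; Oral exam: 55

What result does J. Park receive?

Satisfactory

Skills demo score 82 ≥ 60: minimum met.
Weighted total:
  Ethics module 94 × 0.39 = 36.66
  Theory 59 × 0.12 = 7.08
  Skills demo 82 × 0.18 = 14.76
  Safety assessment 48 × 0.07 = 3.36
  Oral exam 55 × 0.24 = 13.2
Sum = 75.06
75.06 ≥ 60 → Satisfactory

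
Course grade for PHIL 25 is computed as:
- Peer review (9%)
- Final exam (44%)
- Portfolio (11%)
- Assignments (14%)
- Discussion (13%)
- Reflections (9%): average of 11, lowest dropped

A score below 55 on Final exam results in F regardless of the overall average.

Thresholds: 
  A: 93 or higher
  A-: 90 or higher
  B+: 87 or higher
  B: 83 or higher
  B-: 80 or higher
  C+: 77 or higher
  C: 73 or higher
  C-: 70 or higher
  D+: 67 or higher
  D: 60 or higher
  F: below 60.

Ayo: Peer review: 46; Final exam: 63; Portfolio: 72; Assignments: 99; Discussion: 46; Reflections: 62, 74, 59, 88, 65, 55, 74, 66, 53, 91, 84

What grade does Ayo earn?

Reflections: drop 53 → average of remaining 10 = 718/10 = 71.8
Final exam score 63 ≥ 55: minimum met.
Weighted total:
  Peer review 46 × 0.09 = 4.14
  Final exam 63 × 0.44 = 27.72
  Portfolio 72 × 0.11 = 7.92
  Assignments 99 × 0.14 = 13.86
  Discussion 46 × 0.13 = 5.98
  Reflections 71.8 × 0.09 = 6.462
Sum = 66.082
66.082 is ≥ 60 and < 67 → D

D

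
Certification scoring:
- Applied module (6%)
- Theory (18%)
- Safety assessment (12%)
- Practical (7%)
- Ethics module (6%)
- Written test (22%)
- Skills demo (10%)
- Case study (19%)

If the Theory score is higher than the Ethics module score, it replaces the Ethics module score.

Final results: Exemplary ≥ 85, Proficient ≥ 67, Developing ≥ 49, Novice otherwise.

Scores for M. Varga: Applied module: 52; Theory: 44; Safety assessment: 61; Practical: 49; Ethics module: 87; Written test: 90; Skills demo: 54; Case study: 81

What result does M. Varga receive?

Proficient

Theory (44) ≤ Ethics module (87), so Ethics module stays at 87.
Weighted total:
  Applied module 52 × 0.06 = 3.12
  Theory 44 × 0.18 = 7.92
  Safety assessment 61 × 0.12 = 7.32
  Practical 49 × 0.07 = 3.43
  Ethics module 87 × 0.06 = 5.22
  Written test 90 × 0.22 = 19.8
  Skills demo 54 × 0.1 = 5.4
  Case study 81 × 0.19 = 15.39
Sum = 67.6
67.6 is ≥ 67 and < 85 → Proficient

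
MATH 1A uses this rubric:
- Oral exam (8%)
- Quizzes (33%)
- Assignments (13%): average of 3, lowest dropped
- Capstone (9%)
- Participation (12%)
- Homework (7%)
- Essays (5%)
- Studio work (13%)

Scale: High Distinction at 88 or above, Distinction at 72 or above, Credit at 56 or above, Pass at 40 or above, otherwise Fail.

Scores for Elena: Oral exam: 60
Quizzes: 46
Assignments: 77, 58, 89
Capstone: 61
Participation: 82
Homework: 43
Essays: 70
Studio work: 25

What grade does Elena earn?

Assignments: drop 58 → average of remaining 2 = 166/2 = 83
Weighted total:
  Oral exam 60 × 0.08 = 4.8
  Quizzes 46 × 0.33 = 15.18
  Assignments 83 × 0.13 = 10.79
  Capstone 61 × 0.09 = 5.49
  Participation 82 × 0.12 = 9.84
  Homework 43 × 0.07 = 3.01
  Essays 70 × 0.05 = 3.5
  Studio work 25 × 0.13 = 3.25
Sum = 55.86
55.86 is ≥ 40 and < 56 → Pass

Pass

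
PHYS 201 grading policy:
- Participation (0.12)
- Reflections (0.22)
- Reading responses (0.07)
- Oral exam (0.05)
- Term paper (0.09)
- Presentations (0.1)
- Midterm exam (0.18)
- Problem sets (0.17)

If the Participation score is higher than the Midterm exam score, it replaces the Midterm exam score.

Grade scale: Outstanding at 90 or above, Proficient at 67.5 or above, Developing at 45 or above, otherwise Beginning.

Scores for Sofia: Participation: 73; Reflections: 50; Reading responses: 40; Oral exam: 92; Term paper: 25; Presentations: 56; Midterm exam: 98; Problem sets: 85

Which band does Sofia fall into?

Developing

Participation (73) ≤ Midterm exam (98), so Midterm exam stays at 98.
Weighted total:
  Participation 73 × 0.12 = 8.76
  Reflections 50 × 0.22 = 11
  Reading responses 40 × 0.07 = 2.8
  Oral exam 92 × 0.05 = 4.6
  Term paper 25 × 0.09 = 2.25
  Presentations 56 × 0.1 = 5.6
  Midterm exam 98 × 0.18 = 17.64
  Problem sets 85 × 0.17 = 14.45
Sum = 67.1
67.1 is ≥ 45 and < 67.5 → Developing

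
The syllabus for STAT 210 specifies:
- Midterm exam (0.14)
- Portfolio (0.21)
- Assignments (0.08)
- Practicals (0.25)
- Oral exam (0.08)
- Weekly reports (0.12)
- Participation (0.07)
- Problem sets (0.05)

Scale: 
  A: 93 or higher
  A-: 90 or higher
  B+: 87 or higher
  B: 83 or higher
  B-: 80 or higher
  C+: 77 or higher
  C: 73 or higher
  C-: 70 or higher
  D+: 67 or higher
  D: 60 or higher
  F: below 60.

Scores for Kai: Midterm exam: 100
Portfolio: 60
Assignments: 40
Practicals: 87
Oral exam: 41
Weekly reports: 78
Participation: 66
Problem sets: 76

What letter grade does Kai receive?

C-

Weighted total:
  Midterm exam 100 × 0.14 = 14
  Portfolio 60 × 0.21 = 12.6
  Assignments 40 × 0.08 = 3.2
  Practicals 87 × 0.25 = 21.75
  Oral exam 41 × 0.08 = 3.28
  Weekly reports 78 × 0.12 = 9.36
  Participation 66 × 0.07 = 4.62
  Problem sets 76 × 0.05 = 3.8
Sum = 72.61
72.61 is ≥ 70 and < 73 → C-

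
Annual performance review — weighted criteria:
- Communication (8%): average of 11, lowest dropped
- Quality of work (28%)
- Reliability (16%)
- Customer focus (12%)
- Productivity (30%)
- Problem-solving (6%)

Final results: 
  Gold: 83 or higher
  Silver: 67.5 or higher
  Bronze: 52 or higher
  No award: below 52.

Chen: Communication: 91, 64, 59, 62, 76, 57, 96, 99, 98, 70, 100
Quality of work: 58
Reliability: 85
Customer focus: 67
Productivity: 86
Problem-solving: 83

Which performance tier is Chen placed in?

Communication: drop 57 → average of remaining 10 = 815/10 = 81.5
Weighted total:
  Communication 81.5 × 0.08 = 6.52
  Quality of work 58 × 0.28 = 16.24
  Reliability 85 × 0.16 = 13.6
  Customer focus 67 × 0.12 = 8.04
  Productivity 86 × 0.3 = 25.8
  Problem-solving 83 × 0.06 = 4.98
Sum = 75.18
75.18 is ≥ 67.5 and < 83 → Silver

Silver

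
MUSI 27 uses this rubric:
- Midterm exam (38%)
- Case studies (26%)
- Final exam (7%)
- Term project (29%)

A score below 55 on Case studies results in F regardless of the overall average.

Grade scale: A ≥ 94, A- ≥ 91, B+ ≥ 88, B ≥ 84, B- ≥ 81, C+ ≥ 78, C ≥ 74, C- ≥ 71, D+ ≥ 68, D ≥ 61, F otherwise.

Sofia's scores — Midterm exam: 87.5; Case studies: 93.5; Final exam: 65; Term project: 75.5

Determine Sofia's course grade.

Case studies score 93.5 ≥ 55: minimum met.
Weighted total:
  Midterm exam 87.5 × 0.38 = 33.25
  Case studies 93.5 × 0.26 = 24.31
  Final exam 65 × 0.07 = 4.55
  Term project 75.5 × 0.29 = 21.895
Sum = 84.005
84.005 is ≥ 84 and < 88 → B

B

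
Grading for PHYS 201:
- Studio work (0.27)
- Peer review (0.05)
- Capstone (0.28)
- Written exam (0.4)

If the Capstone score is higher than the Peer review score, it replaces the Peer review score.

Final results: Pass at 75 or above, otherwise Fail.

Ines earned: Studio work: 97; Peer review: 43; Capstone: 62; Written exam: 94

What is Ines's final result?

Pass

Capstone (62) > Peer review (43), so Peer review counts as 62.
Weighted total:
  Studio work 97 × 0.27 = 26.19
  Peer review 62 × 0.05 = 3.1
  Capstone 62 × 0.28 = 17.36
  Written exam 94 × 0.4 = 37.6
Sum = 84.25
84.25 ≥ 75 → Pass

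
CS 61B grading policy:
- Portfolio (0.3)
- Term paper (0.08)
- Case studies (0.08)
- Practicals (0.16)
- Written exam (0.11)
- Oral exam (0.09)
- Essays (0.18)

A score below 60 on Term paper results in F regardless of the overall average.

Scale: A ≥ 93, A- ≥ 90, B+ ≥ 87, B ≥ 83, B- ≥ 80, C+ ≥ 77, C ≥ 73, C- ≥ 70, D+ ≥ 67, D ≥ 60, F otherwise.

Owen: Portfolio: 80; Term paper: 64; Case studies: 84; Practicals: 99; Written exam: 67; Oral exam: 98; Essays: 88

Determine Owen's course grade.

Term paper score 64 ≥ 60: minimum met.
Weighted total:
  Portfolio 80 × 0.3 = 24
  Term paper 64 × 0.08 = 5.12
  Case studies 84 × 0.08 = 6.72
  Practicals 99 × 0.16 = 15.84
  Written exam 67 × 0.11 = 7.37
  Oral exam 98 × 0.09 = 8.82
  Essays 88 × 0.18 = 15.84
Sum = 83.71
83.71 is ≥ 83 and < 87 → B

B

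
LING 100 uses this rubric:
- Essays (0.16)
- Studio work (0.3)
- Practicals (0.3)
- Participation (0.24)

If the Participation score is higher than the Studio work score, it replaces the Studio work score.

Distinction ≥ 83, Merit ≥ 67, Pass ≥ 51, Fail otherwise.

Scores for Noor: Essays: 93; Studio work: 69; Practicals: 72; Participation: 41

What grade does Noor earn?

Participation (41) ≤ Studio work (69), so Studio work stays at 69.
Weighted total:
  Essays 93 × 0.16 = 14.88
  Studio work 69 × 0.3 = 20.7
  Practicals 72 × 0.3 = 21.6
  Participation 41 × 0.24 = 9.84
Sum = 67.02
67.02 is ≥ 67 and < 83 → Merit

Merit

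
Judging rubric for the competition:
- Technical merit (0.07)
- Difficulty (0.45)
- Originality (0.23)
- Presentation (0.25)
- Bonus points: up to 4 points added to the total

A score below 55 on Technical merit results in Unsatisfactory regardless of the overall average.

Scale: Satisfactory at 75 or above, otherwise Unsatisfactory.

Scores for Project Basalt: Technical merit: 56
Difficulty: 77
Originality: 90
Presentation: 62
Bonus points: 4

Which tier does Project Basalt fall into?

Satisfactory

Technical merit score 56 ≥ 55: minimum met.
Weighted total:
  Technical merit 56 × 0.07 = 3.92
  Difficulty 77 × 0.45 = 34.65
  Originality 90 × 0.23 = 20.7
  Presentation 62 × 0.25 = 15.5
Sum = 74.77
Bonus points: 74.77 + 4 = 78.77
78.77 ≥ 75 → Satisfactory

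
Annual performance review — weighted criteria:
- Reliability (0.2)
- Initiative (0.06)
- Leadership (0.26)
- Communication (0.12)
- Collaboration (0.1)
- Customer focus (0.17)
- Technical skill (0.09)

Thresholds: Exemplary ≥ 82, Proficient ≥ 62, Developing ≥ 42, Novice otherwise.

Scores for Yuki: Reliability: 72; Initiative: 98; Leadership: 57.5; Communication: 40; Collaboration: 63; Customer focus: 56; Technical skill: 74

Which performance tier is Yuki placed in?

Weighted total:
  Reliability 72 × 0.2 = 14.4
  Initiative 98 × 0.06 = 5.88
  Leadership 57.5 × 0.26 = 14.95
  Communication 40 × 0.12 = 4.8
  Collaboration 63 × 0.1 = 6.3
  Customer focus 56 × 0.17 = 9.52
  Technical skill 74 × 0.09 = 6.66
Sum = 62.51
62.51 is ≥ 62 and < 82 → Proficient

Proficient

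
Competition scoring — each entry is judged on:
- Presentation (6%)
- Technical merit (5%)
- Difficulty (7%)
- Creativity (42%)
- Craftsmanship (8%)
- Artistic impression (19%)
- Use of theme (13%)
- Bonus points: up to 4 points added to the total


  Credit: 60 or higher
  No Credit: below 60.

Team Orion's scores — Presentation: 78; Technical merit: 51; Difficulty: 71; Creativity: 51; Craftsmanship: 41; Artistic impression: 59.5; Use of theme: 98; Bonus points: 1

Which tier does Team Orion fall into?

Credit

Weighted total:
  Presentation 78 × 0.06 = 4.68
  Technical merit 51 × 0.05 = 2.55
  Difficulty 71 × 0.07 = 4.97
  Creativity 51 × 0.42 = 21.42
  Craftsmanship 41 × 0.08 = 3.28
  Artistic impression 59.5 × 0.19 = 11.305
  Use of theme 98 × 0.13 = 12.74
Sum = 60.945
Bonus points: 60.945 + 1 = 61.945
61.945 ≥ 60 → Credit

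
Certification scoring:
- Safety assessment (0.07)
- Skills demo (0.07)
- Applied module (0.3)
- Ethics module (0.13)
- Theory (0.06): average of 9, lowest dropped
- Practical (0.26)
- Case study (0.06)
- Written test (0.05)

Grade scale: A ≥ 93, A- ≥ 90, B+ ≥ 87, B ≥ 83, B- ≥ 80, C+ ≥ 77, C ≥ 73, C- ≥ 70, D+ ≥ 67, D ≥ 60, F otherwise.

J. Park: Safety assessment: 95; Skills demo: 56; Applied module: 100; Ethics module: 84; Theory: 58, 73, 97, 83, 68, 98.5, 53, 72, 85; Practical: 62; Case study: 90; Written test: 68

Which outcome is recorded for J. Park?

Theory: drop 53 → average of remaining 8 = 634.5/8 = 79.3125
Weighted total:
  Safety assessment 95 × 0.07 = 6.65
  Skills demo 56 × 0.07 = 3.92
  Applied module 100 × 0.3 = 30
  Ethics module 84 × 0.13 = 10.92
  Theory 79.3125 × 0.06 = 4.75875
  Practical 62 × 0.26 = 16.12
  Case study 90 × 0.06 = 5.4
  Written test 68 × 0.05 = 3.4
Sum = 81.16875
81.16875 is ≥ 80 and < 83 → B-

B-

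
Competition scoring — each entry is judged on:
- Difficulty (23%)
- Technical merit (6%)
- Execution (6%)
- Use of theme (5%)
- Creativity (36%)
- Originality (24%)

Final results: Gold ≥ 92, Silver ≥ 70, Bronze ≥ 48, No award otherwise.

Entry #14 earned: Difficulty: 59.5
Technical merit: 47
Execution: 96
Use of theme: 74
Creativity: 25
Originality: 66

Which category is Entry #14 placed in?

Weighted total:
  Difficulty 59.5 × 0.23 = 13.685
  Technical merit 47 × 0.06 = 2.82
  Execution 96 × 0.06 = 5.76
  Use of theme 74 × 0.05 = 3.7
  Creativity 25 × 0.36 = 9
  Originality 66 × 0.24 = 15.84
Sum = 50.805
50.805 is ≥ 48 and < 70 → Bronze

Bronze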